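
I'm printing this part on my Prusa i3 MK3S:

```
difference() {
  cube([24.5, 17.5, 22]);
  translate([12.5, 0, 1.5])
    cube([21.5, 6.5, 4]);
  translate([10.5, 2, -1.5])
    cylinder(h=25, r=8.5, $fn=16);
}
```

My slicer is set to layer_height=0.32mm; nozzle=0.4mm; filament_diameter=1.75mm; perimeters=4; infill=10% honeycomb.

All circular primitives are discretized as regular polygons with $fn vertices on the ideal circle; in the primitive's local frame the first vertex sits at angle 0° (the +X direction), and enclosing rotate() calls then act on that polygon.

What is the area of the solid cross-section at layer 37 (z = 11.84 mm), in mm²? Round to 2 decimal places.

284.95 mm²

At z = 11.84 mm: the 24.5×17.5 cube contributes its full rectangle (area 428.75 mm²); the cube at (12.5, 0) is not intersected at this z (z outside [1.5, 5.5]); the r=8.5 cylinder at (10.5, 2) gives a regular 16-gon of circumradius 8.5 (constant along its height) (area = (16/2)·8.500²·sin(360°/16) = 221.19 mm²); Subtracting the remaining from the first: starting from the 24.5×17.5 cube (428.75 mm²), the r=8.5 cylinder at (10.5, 2) partially overlaps it — only the 143.80 mm² overlap (of its 221.19 mm²) is removed, clipping the outline — area = 284.95 mm². Overall, the cross-section is a single solid region. Net area = 284.95 mm².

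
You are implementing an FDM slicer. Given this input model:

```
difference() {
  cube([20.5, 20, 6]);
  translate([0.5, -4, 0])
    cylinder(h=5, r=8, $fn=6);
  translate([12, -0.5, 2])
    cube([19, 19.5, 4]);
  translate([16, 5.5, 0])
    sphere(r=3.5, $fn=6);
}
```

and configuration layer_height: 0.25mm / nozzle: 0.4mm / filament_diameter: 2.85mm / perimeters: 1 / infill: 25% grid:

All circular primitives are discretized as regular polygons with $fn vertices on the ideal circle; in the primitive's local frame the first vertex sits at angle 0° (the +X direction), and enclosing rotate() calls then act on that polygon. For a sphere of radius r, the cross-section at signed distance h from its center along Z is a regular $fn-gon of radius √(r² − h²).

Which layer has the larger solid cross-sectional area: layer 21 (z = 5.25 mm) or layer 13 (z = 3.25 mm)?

Layer 21 (z = 5.25): the cube is present — its section is the full 20.5×20 rectangle (area 410.00 mm²); the cylinder at (0.5, -4) is not intersected at this z (z outside [0, 5]); the cube at (12, -0.5) is present — its section is the full 19×19.5 rectangle (area 370.50 mm²); the sphere at (16, 5.5) is absent (|z−center|=5.250 > r=3.5); After the difference (first − rest): starting from the 20.5×20 cube (410.00 mm²), the 19×19.5 cube at (12, -0.5) partially overlaps it — only the 161.50 mm² overlap (of its 370.50 mm²) is removed, clipping the outline — area = 248.50 mm². So its area = 248.50 mm². Layer 13 (z = 3.25): the cube (footprint 20.5×20) is included at this height (area 410.00 mm²); the r=8 cylinder at (0.5, -4) gives a regular 6-gon of circumradius 8 (constant along its height) (area = (6/2)·8.000²·sin(360°/6) = 166.28 mm²); the cube at (12, -0.5) is present — its section is the full 19×19.5 rectangle (area 370.50 mm²); the sphere at (16, 5.5): section is a regular 6-gon, circumradius = √(r²−h²) = √(3.5²−3.25²) = 1.299 (area = (6/2)·1.299²·sin(360°/6) = 4.38 mm²); Taking the first minus the rest: starting from the 20.5×20 cube (410.00 mm²), the r=8 cylinder at (0.5, -4) partially overlaps it — only the 15.65 mm² overlap (of its 166.28 mm²) is removed, clipping the outline; the 19×19.5 cube at (12, -0.5) partially overlaps it — only the 161.50 mm² overlap (of its 370.50 mm²) is removed, clipping the outline; the r=3.5 sphere at (16, 5.5) misses the remaining region (no effect) — area = 232.85 mm². So its area = 232.85 mm². Layer 21 is larger (248.50 vs 232.85 mm²).

layer 21 (z = 5.25 mm)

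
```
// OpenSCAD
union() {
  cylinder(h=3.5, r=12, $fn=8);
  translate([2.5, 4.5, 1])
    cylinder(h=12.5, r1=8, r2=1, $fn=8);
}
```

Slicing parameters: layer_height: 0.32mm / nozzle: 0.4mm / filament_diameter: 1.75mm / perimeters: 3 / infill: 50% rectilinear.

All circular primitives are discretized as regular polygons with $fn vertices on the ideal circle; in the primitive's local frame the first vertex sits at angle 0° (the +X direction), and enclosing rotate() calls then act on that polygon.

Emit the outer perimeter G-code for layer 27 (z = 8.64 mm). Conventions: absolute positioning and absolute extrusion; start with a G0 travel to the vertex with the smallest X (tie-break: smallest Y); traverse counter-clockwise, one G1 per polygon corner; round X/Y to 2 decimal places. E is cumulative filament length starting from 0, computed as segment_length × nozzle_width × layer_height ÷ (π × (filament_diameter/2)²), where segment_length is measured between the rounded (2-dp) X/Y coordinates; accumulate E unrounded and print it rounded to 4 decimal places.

G0 X-1.22 Y4.50 Z8.64
G1 X-0.13 Y1.87 E0.1515
G1 X2.50 Y0.78 E0.3030
G1 X5.13 Y1.87 E0.4545
G1 X6.22 Y4.50 E0.6060
G1 X5.13 Y7.13 E0.7575
G1 X2.50 Y8.22 E0.9090
G1 X-0.13 Y7.13 E1.0605
G1 X-1.22 Y4.50 E1.2120

At z = 8.64 mm: the cylinder is not intersected at this z (z outside [0, 3.5]); the cone at (2.5, 4.5): at t=0.611 of its height the radius interpolates to r₁+(r₂−r₁)t = 3.722, giving a regular 8-gon of that circumradius; Combining (union): only the cone at (2.5, 4.5) is present, so the union is just that shape — 1 connected region. The outline is a single polygon with 8 vertices. Extrusion per mm of travel: 0.4 × 0.32 / (π × 0.875²) = 0.053216. Accumulating E over each segment gives final E = 1.2120.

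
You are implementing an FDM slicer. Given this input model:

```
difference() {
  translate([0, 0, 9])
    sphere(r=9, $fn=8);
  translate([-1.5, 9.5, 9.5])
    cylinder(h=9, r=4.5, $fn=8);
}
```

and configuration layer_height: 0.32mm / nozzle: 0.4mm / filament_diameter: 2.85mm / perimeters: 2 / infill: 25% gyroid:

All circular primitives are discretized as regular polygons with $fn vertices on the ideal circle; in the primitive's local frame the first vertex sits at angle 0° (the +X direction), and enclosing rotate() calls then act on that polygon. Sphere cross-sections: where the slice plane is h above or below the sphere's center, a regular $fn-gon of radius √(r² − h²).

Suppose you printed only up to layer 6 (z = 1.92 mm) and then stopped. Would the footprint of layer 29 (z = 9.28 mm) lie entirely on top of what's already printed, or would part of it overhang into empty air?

part overhangs

Compare the two slices. At z = 1.92: the r=9 sphere contributes a regular 8-gon of circumradius √(9²−7.08²) = 5.556 (area = (8/2)·5.556²·sin(360°/8) = 87.32 mm²); the cylinder at (-1.5, 9.5) is not intersected at this z (z outside [9.5, 18.5]); Taking the first minus the rest: none of the subtracted shapes is present at this height, so the r=9 sphere is unchanged — area = 87.32 mm². At z = 9.28: the sphere: section is a regular 8-gon, circumradius = √(r²−h²) = √(9²−0.28²) = 8.996 (area = (8/2)·8.996²·sin(360°/8) = 228.88 mm²); the cylinder at (-1.5, 9.5) is absent (z outside [9.5, 18.5]); Taking the first minus the rest: none of the subtracted shapes is present at this height, so the r=9 sphere is unchanged — area = 228.88 mm². Checking containment: at z = 9.28 the cross-section extends beyond the z = 1.92 cross-section by about 141.56 mm².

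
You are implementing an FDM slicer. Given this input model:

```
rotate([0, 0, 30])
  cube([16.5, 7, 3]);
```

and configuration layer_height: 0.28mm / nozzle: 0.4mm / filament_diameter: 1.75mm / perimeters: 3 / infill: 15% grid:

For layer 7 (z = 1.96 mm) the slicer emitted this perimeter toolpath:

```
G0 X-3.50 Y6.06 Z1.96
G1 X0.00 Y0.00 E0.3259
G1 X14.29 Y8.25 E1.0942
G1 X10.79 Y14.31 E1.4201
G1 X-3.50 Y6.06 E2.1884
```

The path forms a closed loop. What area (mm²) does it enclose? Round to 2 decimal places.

Apply the shoelace formula to the sequence of (X, Y) vertices; enclosed area = 115.47 mm².

115.47 mm²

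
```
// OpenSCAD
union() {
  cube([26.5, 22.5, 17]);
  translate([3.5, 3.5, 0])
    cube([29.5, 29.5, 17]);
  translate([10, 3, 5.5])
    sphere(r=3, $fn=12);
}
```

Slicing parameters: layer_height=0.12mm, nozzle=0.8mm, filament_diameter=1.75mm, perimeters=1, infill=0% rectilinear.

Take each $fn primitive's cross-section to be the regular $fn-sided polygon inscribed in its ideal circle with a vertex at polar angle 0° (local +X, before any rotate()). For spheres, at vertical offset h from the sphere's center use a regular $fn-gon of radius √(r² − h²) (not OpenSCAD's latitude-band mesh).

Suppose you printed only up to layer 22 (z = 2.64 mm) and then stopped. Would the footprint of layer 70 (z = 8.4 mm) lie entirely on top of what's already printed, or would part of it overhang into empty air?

entirely on top

Compare the two slices. At z = 2.64: the cube (footprint 26.5×22.5) is included at this height (area 596.25 mm²); the cube at (3.5, 3.5) (footprint 29.5×29.5) is included at this height (area 870.25 mm²); the r=3 sphere at (10, 3) contributes a regular 12-gon of circumradius √(3²−2.86²) = 0.906 (area = (12/2)·0.906²·sin(360°/12) = 2.46 mm²); Taking the union: the regions partially overlap — summed areas 1468.96 mm² minus the doubly-counted overlap 439.46 mm² gives 1029.50 mm² — area = 1029.50 mm². At z = 8.4: the cube is present — its section is the full 26.5×22.5 rectangle (area 596.25 mm²); the cube at (3.5, 3.5) is present — its section is the full 29.5×29.5 rectangle (area 870.25 mm²); the r=3 sphere at (10, 3) contributes a regular 12-gon of circumradius √(3²−2.9²) = 0.768 (area = (12/2)·0.768²·sin(360°/12) = 1.77 mm²); Merging all regions: the regions partially overlap — summed areas 1468.27 mm² minus the doubly-counted overlap 438.77 mm² gives 1029.50 mm² — area = 1029.50 mm². Checking containment: the cross-section at z = 8.4 is a subset of the cross-section at z = 2.64.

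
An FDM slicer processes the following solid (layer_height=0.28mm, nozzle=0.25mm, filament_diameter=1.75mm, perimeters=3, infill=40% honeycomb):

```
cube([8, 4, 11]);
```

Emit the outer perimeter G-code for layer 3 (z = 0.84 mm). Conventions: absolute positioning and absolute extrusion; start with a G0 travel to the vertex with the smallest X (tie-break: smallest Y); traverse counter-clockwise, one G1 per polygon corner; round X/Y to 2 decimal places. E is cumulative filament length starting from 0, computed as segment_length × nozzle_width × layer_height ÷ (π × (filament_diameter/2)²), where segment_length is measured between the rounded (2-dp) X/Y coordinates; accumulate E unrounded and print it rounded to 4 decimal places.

G0 X0.00 Y0.00 Z0.84
G1 X8.00 Y0.00 E0.2328
G1 X8.00 Y4.00 E0.3492
G1 X0.00 Y4.00 E0.5821
G1 X0.00 Y0.00 E0.6985

At z = 0.84 mm: the cube (footprint 8×4) is included at this height. The outline is a single polygon with 4 vertices. Extrusion per mm of travel: 0.25 × 0.28 / (π × 0.875²) = 0.029103. Accumulating E over each segment gives final E = 0.6985.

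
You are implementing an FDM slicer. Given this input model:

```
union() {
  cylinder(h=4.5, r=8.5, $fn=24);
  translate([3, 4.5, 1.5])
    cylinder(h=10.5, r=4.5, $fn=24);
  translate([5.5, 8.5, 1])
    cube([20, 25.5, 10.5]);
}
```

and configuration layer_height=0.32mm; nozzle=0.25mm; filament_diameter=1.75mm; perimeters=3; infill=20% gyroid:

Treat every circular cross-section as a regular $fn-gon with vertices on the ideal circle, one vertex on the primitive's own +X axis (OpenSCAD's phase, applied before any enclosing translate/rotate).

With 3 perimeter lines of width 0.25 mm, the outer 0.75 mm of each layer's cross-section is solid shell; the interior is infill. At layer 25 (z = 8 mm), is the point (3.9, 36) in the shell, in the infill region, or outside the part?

At z = 8 mm: the cylinder is not intersected at this z (z outside [0, 4.5]); the cylinder at (3, 4.5): section is a regular 24-gon, circumradius r=4.5; the 20×25.5 cube at (5.5, 8.5) contributes its full rectangle; Combining (union): the 2 present regions are separate (no shared area or edge), so areas and boundary lengths simply add and each stays a separate island — 2 connected regions. Overall, the cross-section has 2 separate islands. The nearest boundary edge runs (5.50, 8.50)→(5.50, 34.00); distance from the point to it = 2.56 mm. The point is not inside any of the regions above, so it lies outside the cross-section (2.56 mm from the nearest boundary).

outside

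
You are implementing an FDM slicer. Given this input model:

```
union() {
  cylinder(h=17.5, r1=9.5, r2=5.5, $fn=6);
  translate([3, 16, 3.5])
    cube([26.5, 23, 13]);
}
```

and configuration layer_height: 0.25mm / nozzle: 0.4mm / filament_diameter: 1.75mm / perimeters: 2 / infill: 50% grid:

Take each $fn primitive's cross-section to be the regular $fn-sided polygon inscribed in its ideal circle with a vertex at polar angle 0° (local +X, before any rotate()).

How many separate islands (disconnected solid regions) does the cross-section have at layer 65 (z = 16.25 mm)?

2

At z = 16.25 mm: the cone contributes a regular 6-gon of circumradius 5.786 (interpolated between r1=9.5 and r2=5.5 at t=0.929); the cube at (3, 16) (footprint 26.5×23) is included at this height; Taking the union: the 2 present regions are separate (no shared area or edge), so areas and boundary lengths simply add and each stays a separate island — 2 connected regions. Overall, the cross-section has 2 separate islands. Island count = 2.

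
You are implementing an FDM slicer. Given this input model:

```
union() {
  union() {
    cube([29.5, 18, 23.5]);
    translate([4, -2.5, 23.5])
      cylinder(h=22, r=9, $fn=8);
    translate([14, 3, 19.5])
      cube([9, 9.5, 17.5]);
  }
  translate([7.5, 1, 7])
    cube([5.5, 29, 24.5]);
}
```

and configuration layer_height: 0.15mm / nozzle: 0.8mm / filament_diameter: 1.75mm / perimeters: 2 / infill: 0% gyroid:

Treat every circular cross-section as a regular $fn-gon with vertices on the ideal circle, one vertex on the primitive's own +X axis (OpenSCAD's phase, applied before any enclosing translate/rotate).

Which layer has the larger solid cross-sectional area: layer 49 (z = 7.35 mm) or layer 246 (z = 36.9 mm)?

layer 49 (z = 7.35 mm)

Layer 49 (z = 7.35): the cube (footprint 29.5×18) is included at this height (area 531.00 mm²); the cylinder at (4, -2.5) is absent (z outside [23.5, 45.5]); the cube at (14, 3) is absent (z outside [19.5, 37]); Combining (union): only the 29.5×18 cube is present, so the union is just that shape — area = 531.00 mm²; the cube at (7.5, 1) is present — its section is the full 5.5×29 rectangle (area 159.50 mm²); Merging all regions: the regions partially overlap — summed areas 690.50 mm² minus the doubly-counted overlap 93.50 mm² gives 597.00 mm² — area = 597.00 mm². So its area = 597.00 mm². Layer 246 (z = 36.9): the cube does not reach this height (z outside [0, 23.5]); the r=9 cylinder at (4, -2.5) gives a regular 8-gon of circumradius 9 (constant along its height) (area = (8/2)·9.000²·sin(360°/8) = 229.10 mm²); the 9×9.5 cube at (14, 3) contributes its full rectangle (area 85.50 mm²); Combining (union): the 2 present regions are separate (no shared area or edge), so areas and boundary lengths simply add and each stays a separate island — area = 314.60 mm²; the cube at (7.5, 1) is not intersected at this z (z outside [7, 31.5]); Merging all regions: only that combined region is present, so the union is just that shape — area = 314.60 mm². So its area = 314.60 mm². Layer 49 is larger (597.00 vs 314.60 mm²).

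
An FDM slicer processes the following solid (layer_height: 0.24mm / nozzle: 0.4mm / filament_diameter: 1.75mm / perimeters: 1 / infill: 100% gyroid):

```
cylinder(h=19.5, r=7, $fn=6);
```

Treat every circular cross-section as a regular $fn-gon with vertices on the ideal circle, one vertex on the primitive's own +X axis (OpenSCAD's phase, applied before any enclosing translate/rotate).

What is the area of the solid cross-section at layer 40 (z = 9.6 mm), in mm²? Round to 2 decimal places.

At z = 9.6 mm: the cylinder: section is a regular 6-gon, circumradius r=7 (area = (6/2)·7.000²·sin(360°/6) = 127.31 mm²). Overall, the cross-section is a single solid region. Net area = 127.31 mm².

127.31 mm²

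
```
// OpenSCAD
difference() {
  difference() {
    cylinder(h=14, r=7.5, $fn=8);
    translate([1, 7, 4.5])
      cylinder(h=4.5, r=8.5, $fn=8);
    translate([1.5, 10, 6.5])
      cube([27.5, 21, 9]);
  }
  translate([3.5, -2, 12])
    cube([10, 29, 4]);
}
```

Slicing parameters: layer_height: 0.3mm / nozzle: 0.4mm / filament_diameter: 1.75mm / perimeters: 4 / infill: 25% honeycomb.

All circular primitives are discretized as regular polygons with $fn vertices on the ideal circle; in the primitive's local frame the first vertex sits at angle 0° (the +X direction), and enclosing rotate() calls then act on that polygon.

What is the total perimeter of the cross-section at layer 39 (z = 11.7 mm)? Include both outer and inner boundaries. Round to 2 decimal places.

45.92 mm

At z = 11.7 mm: the cylinder: section is a regular 8-gon, circumradius r=7.5 (perimeter = 2·8·7.500·sin(180°/8) = 45.92 mm); the cylinder at (1, 7) does not reach this height (z outside [4.5, 9]); the 27.5×21 cube at (1.5, 10) contributes its full rectangle (perimeter 97.00 mm); After the difference (first − rest): starting from the r=7.5 cylinder, the 27.5×21 cube at (1.5, 10) misses the remaining region (no effect) — boundary = 45.92 mm; the cube at (3.5, -2) is not intersected at this z (z outside [12, 16]); After the difference (first − rest): none of the subtracted shapes is present at this height, so the result so far is unchanged — boundary = 45.92 mm. Overall, the cross-section is a single solid region. Total boundary length (outer) = 45.92 mm.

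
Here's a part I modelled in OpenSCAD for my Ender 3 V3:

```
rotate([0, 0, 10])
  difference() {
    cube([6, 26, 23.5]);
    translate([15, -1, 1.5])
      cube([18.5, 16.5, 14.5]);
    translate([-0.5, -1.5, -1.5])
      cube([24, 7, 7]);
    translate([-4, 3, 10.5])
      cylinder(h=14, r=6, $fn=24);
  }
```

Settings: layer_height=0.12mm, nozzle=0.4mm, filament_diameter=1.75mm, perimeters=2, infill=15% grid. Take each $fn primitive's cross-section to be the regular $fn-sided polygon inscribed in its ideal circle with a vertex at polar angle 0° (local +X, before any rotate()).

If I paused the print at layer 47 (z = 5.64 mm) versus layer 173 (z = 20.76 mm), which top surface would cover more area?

Layer 47 (z = 5.64): the cube is present — its section is the full 6×26 rectangle (area 156.00 mm²); the 18.5×16.5 cube at (15, -1) contributes its full rectangle (area 305.25 mm²); the cube at (-0.5, -1.5) does not reach this height (z outside [-1.5, 5.5]); the cylinder at (-4, 3) is absent (z outside [10.5, 24.5]); After the difference (first − rest): starting from the 6×26 cube (156.00 mm²), the 18.5×16.5 cube at (15, -1) misses the remaining region (no effect) — area = 156.00 mm²; (whole slice rotated 10° about Z — lengths, areas and connectivity unchanged). So its area = 156.00 mm². Layer 173 (z = 20.76): the cube is present — its section is the full 6×26 rectangle (area 156.00 mm²); the cube at (15, -1) is not intersected at this z (z outside [1.5, 16]); the cube at (-0.5, -1.5) is not intersected at this z (z outside [-1.5, 5.5]); the r=6 cylinder at (-4, 3) contributes a regular 24-gon of circumradius 6 (area = (24/2)·6.000²·sin(360°/24) = 111.81 mm²); After the difference (first − rest): starting from the 6×26 cube (156.00 mm²), the r=6 cylinder at (-4, 3) partially overlaps it — only the 11.14 mm² overlap (of its 111.81 mm²) is removed, clipping the outline — area = 144.86 mm²; (rotated 10° about Z; rotation is an isometry so areas/perimeters/island counts are preserved). So its area = 144.86 mm². Layer 47 is larger (156.00 vs 144.86 mm²).

layer 47 (z = 5.64 mm)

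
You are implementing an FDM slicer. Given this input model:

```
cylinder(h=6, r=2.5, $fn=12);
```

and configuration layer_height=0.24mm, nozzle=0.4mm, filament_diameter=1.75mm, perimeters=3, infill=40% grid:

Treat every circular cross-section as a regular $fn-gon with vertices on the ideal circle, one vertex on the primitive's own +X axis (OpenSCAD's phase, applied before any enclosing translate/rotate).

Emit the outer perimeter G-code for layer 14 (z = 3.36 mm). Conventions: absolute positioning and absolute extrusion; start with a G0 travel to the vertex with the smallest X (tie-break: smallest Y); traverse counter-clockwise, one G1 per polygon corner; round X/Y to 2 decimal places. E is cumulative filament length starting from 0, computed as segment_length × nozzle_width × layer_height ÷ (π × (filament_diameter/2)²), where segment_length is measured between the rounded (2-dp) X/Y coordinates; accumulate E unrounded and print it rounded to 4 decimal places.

At z = 3.36 mm: the r=2.5 cylinder contributes a regular 12-gon of circumradius 2.5. The outline is a single polygon with 12 vertices. Extrusion per mm of travel: 0.4 × 0.24 / (π × 0.875²) = 0.039912. Accumulating E over each segment gives final E = 0.6205.

G0 X-2.50 Y0.00 Z3.36
G1 X-2.17 Y-1.25 E0.0516
G1 X-1.25 Y-2.17 E0.1035
G1 X0.00 Y-2.50 E0.1551
G1 X1.25 Y-2.17 E0.2067
G1 X2.17 Y-1.25 E0.2587
G1 X2.50 Y0.00 E0.3103
G1 X2.17 Y1.25 E0.3619
G1 X1.25 Y2.17 E0.4138
G1 X0.00 Y2.50 E0.4654
G1 X-1.25 Y2.17 E0.5170
G1 X-2.17 Y1.25 E0.5689
G1 X-2.50 Y0.00 E0.6205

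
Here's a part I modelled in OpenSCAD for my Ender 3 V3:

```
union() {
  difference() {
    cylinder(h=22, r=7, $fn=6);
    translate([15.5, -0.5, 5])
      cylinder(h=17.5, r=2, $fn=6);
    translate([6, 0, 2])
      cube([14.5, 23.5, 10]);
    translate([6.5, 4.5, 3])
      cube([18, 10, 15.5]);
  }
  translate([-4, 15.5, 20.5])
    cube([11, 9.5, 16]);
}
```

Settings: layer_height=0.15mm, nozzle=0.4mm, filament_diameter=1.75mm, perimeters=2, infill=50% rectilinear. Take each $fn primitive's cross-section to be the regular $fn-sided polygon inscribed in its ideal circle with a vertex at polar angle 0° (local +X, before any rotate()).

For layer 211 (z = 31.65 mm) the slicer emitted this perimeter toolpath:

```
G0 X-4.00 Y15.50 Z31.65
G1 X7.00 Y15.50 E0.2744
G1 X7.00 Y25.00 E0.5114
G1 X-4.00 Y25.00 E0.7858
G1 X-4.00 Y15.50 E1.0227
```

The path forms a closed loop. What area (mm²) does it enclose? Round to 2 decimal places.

Apply the shoelace formula to the sequence of (X, Y) vertices; enclosed area = 104.50 mm².

104.50 mm²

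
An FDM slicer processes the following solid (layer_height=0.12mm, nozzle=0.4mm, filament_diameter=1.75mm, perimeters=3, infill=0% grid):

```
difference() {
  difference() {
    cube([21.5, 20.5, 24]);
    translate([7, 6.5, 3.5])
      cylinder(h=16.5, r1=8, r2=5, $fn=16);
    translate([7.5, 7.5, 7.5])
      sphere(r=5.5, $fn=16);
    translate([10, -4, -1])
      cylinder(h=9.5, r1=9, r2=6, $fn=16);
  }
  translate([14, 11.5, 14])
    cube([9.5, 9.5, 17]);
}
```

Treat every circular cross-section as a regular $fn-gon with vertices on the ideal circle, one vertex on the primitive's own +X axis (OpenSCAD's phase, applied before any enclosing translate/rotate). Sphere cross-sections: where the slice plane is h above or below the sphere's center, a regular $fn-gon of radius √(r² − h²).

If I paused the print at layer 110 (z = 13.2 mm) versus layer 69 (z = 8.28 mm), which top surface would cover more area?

Layer 110 (z = 13.2): the cube (footprint 21.5×20.5) is included at this height (area 440.75 mm²); the cone at (7, 6.5): at t=0.588 of its height the radius interpolates to r₁+(r₂−r₁)t = 6.236, giving a regular 16-gon of that circumradius (area = (16/2)·6.236²·sin(360°/16) = 119.07 mm²); the sphere at (7.5, 7.5) is not intersected at this z (|z−center|=5.700 > r=5.5); the cone at (10, -4) is not intersected at this z (z outside [-1, 8.5]); Taking the first minus the rest: starting from the 21.5×20.5 cube (440.75 mm²), the cone at (7, 6.5) lies wholly inside it (removes its full 119.07 mm² and its 38.93 mm outline becomes a hole wall) — area = 321.68 mm²; the cube at (14, 11.5) is absent (z outside [14, 31]); After the difference (first − rest): none of the subtracted shapes is present at this height, so the result so far is unchanged — area = 321.68 mm². So its area = 321.68 mm². Layer 69 (z = 8.28): the cube (footprint 21.5×20.5) is included at this height (area 440.75 mm²); the cone at (7, 6.5) contributes a regular 16-gon of circumradius 7.131 (interpolated between r1=8 and r2=5 at t=0.290) (area = (16/2)·7.131²·sin(360°/16) = 155.68 mm²); the r=5.5 sphere at (7.5, 7.5) slices to a regular 16-gon of circumradius 5.444 (√(r²−h²) with h=0.78 from center) (area = (16/2)·5.444²·sin(360°/16) = 90.75 mm²); the cone at (10, -4) contributes a regular 16-gon of circumradius 6.069 (interpolated between r1=9 and r2=6 at t=0.977) (area = (16/2)·6.069²·sin(360°/16) = 112.78 mm²); Taking the first minus the rest: starting from the 21.5×20.5 cube (440.75 mm²), the cone at (7, 6.5) partially overlaps it — only the 153.62 mm² overlap (of its 155.68 mm²) is removed, clipping the outline; the r=5.5 sphere at (7.5, 7.5) misses the remaining region (no effect); the cone at (10, -4) partially overlaps it — only the 3.93 mm² overlap (of its 112.78 mm²) is removed, clipping the outline — area = 283.20 mm²; the cube at (14, 11.5) is not intersected at this z (z outside [14, 31]); Taking the first minus the rest: none of the subtracted shapes is present at this height, so the result so far is unchanged — area = 283.20 mm². So its area = 283.20 mm². Layer 110 is larger (321.68 vs 283.20 mm²).

layer 110 (z = 13.2 mm)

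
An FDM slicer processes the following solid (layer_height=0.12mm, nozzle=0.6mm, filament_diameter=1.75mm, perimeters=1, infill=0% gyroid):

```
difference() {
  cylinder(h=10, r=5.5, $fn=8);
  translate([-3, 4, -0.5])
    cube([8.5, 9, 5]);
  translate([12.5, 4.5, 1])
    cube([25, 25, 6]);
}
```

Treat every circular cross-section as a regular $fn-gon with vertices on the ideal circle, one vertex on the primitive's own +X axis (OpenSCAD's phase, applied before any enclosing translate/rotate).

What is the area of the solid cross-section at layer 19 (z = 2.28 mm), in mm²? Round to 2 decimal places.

At z = 2.28 mm: the r=5.5 cylinder gives a regular 8-gon of circumradius 5.5 (constant along its height) (area = (8/2)·5.500²·sin(360°/8) = 85.56 mm²); the cube at (-3, 4) is present — its section is the full 8.5×9 rectangle (area 76.50 mm²); the cube at (12.5, 4.5) (footprint 25×25) is included at this height (area 625.00 mm²); After the difference (first − rest): starting from the r=5.5 cylinder (85.56 mm²), the 8.5×9 cube at (-3, 4) partially overlaps it — only the 5.35 mm² overlap (of its 76.50 mm²) is removed, clipping the outline; the 25×25 cube at (12.5, 4.5) misses the remaining region (no effect) — area = 80.21 mm². Overall, the cross-section is a single solid region. Net area = 80.21 mm².

80.21 mm²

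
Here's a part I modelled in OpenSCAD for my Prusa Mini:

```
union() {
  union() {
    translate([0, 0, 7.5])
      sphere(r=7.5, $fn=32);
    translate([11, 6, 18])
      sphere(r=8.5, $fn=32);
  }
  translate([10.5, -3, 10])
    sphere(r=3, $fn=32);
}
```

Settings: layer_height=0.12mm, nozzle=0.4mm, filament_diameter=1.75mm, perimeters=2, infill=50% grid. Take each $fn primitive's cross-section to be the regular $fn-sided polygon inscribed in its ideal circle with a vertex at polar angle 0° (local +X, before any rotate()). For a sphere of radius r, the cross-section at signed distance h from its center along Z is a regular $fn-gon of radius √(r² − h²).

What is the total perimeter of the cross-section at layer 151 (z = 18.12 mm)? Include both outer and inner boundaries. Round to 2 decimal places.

53.32 mm

At z = 18.12 mm: the sphere does not reach this height (|z−center|=10.620 > r=7.5); the sphere at (11, 6): section is a regular 32-gon, circumradius = √(r²−h²) = √(8.5²−0.12²) = 8.499 (perimeter = 2·32·8.499·sin(180°/32) = 53.32 mm); Merging all regions: only the r=8.5 sphere at (11, 6) is present, so the union is just that shape — boundary = 53.32 mm; the sphere at (10.5, -3) is absent (|z−center|=8.120 > r=3); Taking the union: only that combined region is present, so the union is just that shape — boundary = 53.32 mm. Overall, the cross-section is a single solid region. Total boundary length (outer) = 53.32 mm.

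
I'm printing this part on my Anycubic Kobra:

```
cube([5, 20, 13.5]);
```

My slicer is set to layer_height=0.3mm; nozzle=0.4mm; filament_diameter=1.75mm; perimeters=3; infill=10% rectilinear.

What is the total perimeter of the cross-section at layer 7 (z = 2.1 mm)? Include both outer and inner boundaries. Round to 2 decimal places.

At z = 2.1 mm: the cube is present — its section is the full 5×20 rectangle (perimeter 50.00 mm). Overall, the cross-section is a single solid region. Total boundary length (outer) = 50.00 mm.

50.00 mm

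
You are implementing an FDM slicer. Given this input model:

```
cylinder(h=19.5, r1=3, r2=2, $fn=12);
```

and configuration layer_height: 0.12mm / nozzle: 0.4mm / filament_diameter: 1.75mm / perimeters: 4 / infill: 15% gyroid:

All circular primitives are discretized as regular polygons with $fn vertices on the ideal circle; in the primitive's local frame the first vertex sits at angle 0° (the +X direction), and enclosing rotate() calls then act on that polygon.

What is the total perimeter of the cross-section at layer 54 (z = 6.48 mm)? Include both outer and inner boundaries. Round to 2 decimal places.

16.57 mm

At z = 6.48 mm: the cone: at t=0.332 of its height the radius interpolates to r₁+(r₂−r₁)t = 2.668, giving a regular 12-gon of that circumradius (perimeter = 2·12·2.668·sin(180°/12) = 16.57 mm). Overall, the cross-section is a single solid region. Total boundary length (outer) = 16.57 mm.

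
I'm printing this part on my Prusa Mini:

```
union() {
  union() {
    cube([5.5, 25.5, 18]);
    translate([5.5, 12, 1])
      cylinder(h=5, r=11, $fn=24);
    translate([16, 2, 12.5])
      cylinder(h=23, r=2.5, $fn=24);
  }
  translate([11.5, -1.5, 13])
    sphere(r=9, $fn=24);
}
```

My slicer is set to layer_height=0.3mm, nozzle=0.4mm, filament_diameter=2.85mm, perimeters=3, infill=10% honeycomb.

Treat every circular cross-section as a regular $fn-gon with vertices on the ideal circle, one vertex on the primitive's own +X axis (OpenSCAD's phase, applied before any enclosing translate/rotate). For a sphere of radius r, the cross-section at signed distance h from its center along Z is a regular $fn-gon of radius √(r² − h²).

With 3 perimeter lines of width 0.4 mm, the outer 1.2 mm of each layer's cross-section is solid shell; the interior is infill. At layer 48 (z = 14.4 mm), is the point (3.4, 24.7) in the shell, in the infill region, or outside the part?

At z = 14.4 mm: the cube (footprint 5.5×25.5) is included at this height; the cylinder at (5.5, 12) does not reach this height (z outside [1, 6]); the r=2.5 cylinder at (16, 2) gives a regular 24-gon of circumradius 2.5 (constant along its height); Taking the union: the 2 present regions are separate (no shared area or edge), so areas and boundary lengths simply add and each stays a separate island — 2 connected regions; the r=9 sphere at (11.5, -1.5) contributes a regular 24-gon of circumradius √(9²−1.4²) = 8.890; Merging all regions: the regions partially overlap (shared area 27.98 mm²), so overlapping operands fuse into one piece — 1 connected region. Overall, the cross-section is a single solid region. The nearest boundary edge runs (0.00, 25.50)→(5.50, 25.50); distance from the point to it = 0.80 mm. The point is inside the cross-section, 0.80 mm from the nearest boundary — within the 1.2 mm shell band (3 × 0.4).

shell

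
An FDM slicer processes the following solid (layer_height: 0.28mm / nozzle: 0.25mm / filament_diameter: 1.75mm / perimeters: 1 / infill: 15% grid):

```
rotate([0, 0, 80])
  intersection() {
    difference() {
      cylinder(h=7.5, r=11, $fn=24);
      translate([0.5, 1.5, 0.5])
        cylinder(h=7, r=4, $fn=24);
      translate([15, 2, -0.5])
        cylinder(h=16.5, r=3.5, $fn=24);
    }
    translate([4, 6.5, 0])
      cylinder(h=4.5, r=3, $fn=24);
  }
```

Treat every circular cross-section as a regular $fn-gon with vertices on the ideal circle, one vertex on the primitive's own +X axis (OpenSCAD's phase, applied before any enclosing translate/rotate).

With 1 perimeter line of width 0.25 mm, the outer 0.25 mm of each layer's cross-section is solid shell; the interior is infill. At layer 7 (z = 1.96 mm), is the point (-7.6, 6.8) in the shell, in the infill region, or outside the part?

At z = 1.96 mm: the r=11 cylinder contributes a regular 24-gon of circumradius 11; the r=4 cylinder at (0.5, 1.5) gives a regular 24-gon of circumradius 4 (constant along its height); the r=3.5 cylinder at (15, 2) gives a regular 24-gon of circumradius 3.5 (constant along its height); Taking the first minus the rest: starting from the r=11 cylinder, the r=4 cylinder at (0.5, 1.5) lies wholly inside it (removes its full 49.69 mm² and its 25.06 mm outline becomes a hole wall); the r=3.5 cylinder at (15, 2) misses the remaining region (no effect) — 1 connected region with 1 hole; the r=3 cylinder at (4, 6.5) gives a regular 24-gon of circumradius 3 (constant along its height); Keeping only the common overlap: the r=3 cylinder at (4, 6.5) partially overlaps the result so far; clipping to the common part keeps 26.04 mm² — 1 connected region; (whole slice rotated 80° about Z — lengths, areas and connectivity unchanged). Overall, the cross-section is a single solid region. Undo the 80° rotation: the query point maps to (5.377, 8.665) in the un-rotated model frame. The nearest boundary edge runs (5.50, 9.10)→(6.12, 8.62); distance from the point to it = 0.42 mm. The point is inside the cross-section and 0.42 mm from the nearest boundary — more than the 0.25 mm shell width (1 × 0.25), so it's in the infill interior.

infill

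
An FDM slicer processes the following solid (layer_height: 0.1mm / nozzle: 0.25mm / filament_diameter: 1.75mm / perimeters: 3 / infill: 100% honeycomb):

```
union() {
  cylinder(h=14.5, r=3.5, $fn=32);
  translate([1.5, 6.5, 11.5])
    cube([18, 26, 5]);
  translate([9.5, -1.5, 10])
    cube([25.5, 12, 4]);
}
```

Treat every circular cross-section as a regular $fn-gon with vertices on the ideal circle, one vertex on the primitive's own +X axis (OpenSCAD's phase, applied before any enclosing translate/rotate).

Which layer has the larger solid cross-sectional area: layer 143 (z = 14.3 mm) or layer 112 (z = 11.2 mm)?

Layer 143 (z = 14.3): the r=3.5 cylinder gives a regular 32-gon of circumradius 3.5 (constant along its height) (area = (32/2)·3.500²·sin(360°/32) = 38.24 mm²); the cube at (1.5, 6.5) (footprint 18×26) is included at this height (area 468.00 mm²); the cube at (9.5, -1.5) does not reach this height (z outside [10, 14]); Taking the union: the 2 present regions are separate (no shared area or edge), so areas and boundary lengths simply add and each stays a separate island — area = 506.24 mm². So its area = 506.24 mm². Layer 112 (z = 11.2): the cylinder: section is a regular 32-gon, circumradius r=3.5 (area = (32/2)·3.500²·sin(360°/32) = 38.24 mm²); the cube at (1.5, 6.5) is not intersected at this z (z outside [11.5, 16.5]); the cube at (9.5, -1.5) is present — its section is the full 25.5×12 rectangle (area 306.00 mm²); Combining (union): the 2 present regions are separate (no shared area or edge), so areas and boundary lengths simply add and each stays a separate island — area = 344.24 mm². So its area = 344.24 mm². Layer 143 is larger (506.24 vs 344.24 mm²).

layer 143 (z = 14.3 mm)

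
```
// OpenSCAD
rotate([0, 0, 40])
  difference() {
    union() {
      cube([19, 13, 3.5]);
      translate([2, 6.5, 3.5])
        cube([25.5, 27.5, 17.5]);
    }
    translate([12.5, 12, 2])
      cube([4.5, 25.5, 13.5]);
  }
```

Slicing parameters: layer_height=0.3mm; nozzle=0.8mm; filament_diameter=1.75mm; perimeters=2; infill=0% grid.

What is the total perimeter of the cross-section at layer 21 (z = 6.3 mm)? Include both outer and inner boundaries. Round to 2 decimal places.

At z = 6.3 mm: the cube does not reach this height (z outside [0, 3.5]); the cube at (2, 6.5) (footprint 25.5×27.5) is included at this height (perimeter 106.00 mm); Combining (union): only the 25.5×27.5 cube at (2, 6.5) is present, so the union is just that shape — boundary = 106.00 mm; the 4.5×25.5 cube at (12.5, 12) contributes its full rectangle (perimeter 60.00 mm); Taking the first minus the rest: starting from that combined region, the 4.5×25.5 cube at (12.5, 12) partially overlaps it — only the 99.00 mm² overlap (of its 114.75 mm²) is removed, clipping the outline — boundary = 150.00 mm; (rotated 40° about Z; rotation is an isometry so areas/perimeters/island counts are preserved). Overall, the cross-section is a single solid region. Total boundary length (outer) = 150.00 mm.

150.00 mm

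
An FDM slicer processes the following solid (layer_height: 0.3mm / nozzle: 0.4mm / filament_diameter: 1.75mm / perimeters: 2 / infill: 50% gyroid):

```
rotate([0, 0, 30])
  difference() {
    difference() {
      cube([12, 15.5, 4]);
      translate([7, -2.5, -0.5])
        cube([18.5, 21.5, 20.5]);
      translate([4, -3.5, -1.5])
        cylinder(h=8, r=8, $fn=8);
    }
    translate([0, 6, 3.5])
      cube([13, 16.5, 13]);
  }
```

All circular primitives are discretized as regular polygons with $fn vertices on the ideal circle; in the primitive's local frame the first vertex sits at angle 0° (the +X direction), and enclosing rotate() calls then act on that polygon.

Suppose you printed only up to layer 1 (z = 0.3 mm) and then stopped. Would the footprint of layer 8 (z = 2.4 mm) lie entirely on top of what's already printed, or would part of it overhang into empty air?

entirely on top

Compare the two slices. At z = 0.3: the cube (footprint 12×15.5) is included at this height (area 186.00 mm²); the 18.5×21.5 cube at (7, -2.5) contributes its full rectangle (area 397.75 mm²); the r=8 cylinder at (4, -3.5) gives a regular 8-gon of circumradius 8 (constant along its height) (area = (8/2)·8.000²·sin(360°/8) = 181.02 mm²); After the difference (first − rest): starting from the 12×15.5 cube (186.00 mm²), the 18.5×21.5 cube at (7, -2.5) partially overlaps it — only the 77.50 mm² overlap (of its 397.75 mm²) is removed, clipping the outline; the r=8 cylinder at (4, -3.5) partially overlaps it — only the 26.32 mm² overlap (of its 181.02 mm²) is removed, clipping the outline — area = 82.18 mm²; the cube at (0, 6) is not intersected at this z (z outside [3.5, 16.5]); Subtracting the remaining from the first: none of the subtracted shapes is present at this height, so that combined region is unchanged — area = 82.18 mm²; (whole slice rotated 30° about Z — lengths, areas and connectivity unchanged). At z = 2.4: the cube (footprint 12×15.5) is included at this height (area 186.00 mm²); the cube at (7, -2.5) is present — its section is the full 18.5×21.5 rectangle (area 397.75 mm²); the cylinder at (4, -3.5): section is a regular 8-gon, circumradius r=8 (area = (8/2)·8.000²·sin(360°/8) = 181.02 mm²); Taking the first minus the rest: starting from the 12×15.5 cube (186.00 mm²), the 18.5×21.5 cube at (7, -2.5) partially overlaps it — only the 77.50 mm² overlap (of its 397.75 mm²) is removed, clipping the outline; the r=8 cylinder at (4, -3.5) partially overlaps it — only the 26.32 mm² overlap (of its 181.02 mm²) is removed, clipping the outline — area = 82.18 mm²; the cube at (0, 6) is absent (z outside [3.5, 16.5]); Subtracting the remaining from the first: none of the subtracted shapes is present at this height, so that combined region is unchanged — area = 82.18 mm²; (whole slice rotated 30° about Z — lengths, areas and connectivity unchanged). Checking containment: the cross-section at z = 2.4 is a subset of the cross-section at z = 0.3.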